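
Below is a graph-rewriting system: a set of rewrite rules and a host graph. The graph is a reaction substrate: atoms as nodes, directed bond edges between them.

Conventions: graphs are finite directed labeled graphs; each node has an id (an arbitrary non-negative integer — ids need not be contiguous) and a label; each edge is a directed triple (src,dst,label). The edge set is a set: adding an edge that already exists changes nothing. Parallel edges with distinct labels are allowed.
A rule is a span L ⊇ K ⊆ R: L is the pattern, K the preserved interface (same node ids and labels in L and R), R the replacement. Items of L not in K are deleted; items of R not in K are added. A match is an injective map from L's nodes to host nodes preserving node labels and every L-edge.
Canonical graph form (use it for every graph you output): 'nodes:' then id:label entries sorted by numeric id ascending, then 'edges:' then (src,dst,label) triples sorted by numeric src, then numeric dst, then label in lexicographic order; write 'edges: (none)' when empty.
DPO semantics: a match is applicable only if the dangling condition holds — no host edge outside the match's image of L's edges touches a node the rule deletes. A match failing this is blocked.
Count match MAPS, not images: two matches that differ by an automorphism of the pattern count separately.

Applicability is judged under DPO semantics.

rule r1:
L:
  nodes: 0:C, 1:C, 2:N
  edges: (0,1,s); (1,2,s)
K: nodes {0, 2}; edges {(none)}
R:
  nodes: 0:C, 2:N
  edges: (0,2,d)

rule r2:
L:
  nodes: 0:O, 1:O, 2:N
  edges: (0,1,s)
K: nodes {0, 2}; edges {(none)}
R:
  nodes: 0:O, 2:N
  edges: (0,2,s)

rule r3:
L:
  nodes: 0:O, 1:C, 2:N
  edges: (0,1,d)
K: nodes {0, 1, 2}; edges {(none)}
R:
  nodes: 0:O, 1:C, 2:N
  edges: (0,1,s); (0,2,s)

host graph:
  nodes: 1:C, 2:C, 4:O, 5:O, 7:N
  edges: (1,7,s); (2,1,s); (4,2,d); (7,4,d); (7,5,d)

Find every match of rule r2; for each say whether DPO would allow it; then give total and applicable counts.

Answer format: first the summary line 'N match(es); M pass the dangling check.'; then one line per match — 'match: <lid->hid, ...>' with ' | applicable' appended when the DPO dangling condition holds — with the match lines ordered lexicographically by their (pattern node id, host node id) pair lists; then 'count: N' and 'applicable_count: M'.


0 match(es); 0 pass the dangling check.
count: 0
applicable_count: 0


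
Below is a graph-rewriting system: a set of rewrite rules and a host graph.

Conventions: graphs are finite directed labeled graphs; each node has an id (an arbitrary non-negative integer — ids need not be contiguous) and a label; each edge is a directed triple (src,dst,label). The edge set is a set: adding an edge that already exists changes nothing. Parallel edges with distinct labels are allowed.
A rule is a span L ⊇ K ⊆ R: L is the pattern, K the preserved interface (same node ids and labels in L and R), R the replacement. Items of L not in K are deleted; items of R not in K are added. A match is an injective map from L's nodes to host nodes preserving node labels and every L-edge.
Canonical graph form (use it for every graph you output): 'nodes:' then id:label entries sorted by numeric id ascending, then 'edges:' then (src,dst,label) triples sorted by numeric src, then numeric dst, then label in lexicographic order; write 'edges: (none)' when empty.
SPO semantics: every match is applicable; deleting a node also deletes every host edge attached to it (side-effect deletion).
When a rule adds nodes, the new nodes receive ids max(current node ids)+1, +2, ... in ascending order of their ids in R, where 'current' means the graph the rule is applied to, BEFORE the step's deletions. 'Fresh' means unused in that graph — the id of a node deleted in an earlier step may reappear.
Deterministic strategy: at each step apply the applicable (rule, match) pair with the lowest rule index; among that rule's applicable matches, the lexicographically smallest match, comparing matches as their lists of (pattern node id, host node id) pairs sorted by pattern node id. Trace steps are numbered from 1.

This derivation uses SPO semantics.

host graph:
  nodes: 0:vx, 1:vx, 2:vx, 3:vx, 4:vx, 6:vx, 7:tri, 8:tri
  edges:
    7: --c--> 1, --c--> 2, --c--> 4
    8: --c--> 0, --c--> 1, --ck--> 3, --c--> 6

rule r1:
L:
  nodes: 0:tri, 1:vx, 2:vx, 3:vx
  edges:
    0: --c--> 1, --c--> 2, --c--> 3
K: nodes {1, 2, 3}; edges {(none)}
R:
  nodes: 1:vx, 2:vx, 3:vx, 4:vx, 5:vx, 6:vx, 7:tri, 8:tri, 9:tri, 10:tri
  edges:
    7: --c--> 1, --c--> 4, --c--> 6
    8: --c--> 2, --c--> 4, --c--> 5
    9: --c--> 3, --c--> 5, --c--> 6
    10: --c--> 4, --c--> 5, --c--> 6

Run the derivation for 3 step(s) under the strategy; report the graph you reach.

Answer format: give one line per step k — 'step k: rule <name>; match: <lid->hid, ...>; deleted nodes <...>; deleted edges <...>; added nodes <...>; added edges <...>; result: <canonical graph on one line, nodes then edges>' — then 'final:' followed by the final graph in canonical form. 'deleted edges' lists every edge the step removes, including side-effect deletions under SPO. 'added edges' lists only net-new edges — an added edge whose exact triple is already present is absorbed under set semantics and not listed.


step 1: rule r1; match: 0->7, 1->1, 2->2, 3->4; deleted nodes 7; deleted edges (7,1,c); (7,2,c); (7,4,c); added nodes 9, 10, 11, 12, 13, 14, 15; added edges (12,1,c); (12,9,c); (12,11,c); (13,2,c); (13,9,c); (13,10,c); (14,4,c); (14,10,c); (14,11,c); (15,9,c); (15,10,c); (15,11,c); result: nodes: 0:vx, 1:vx, 2:vx, 3:vx, 4:vx, 6:vx, 8:tri, 9:vx, 10:vx, 11:vx, 12:tri, 13:tri, 14:tri, 15:tri edges: (8,0,c); (8,1,c); (8,3,ck); (8,6,c); (12,1,c); (12,9,c); (12,11,c); (13,2,c); (13,9,c); (13,10,c); (14,4,c); (14,10,c); (14,11,c); (15,9,c); (15,10,c); (15,11,c)
step 2: rule r1; match: 0->8, 1->0, 2->1, 3->6; deleted nodes 8; deleted edges (8,0,c); (8,1,c); (8,3,ck); (8,6,c); added nodes 16, 17, 18, 19, 20, 21, 22; added edges (19,0,c); (19,16,c); (19,18,c); (20,1,c); (20,16,c); (20,17,c); (21,6,c); (21,17,c); (21,18,c); (22,16,c); (22,17,c); (22,18,c); result: nodes: 0:vx, 1:vx, 2:vx, 3:vx, 4:vx, 6:vx, 9:vx, 10:vx, 11:vx, 12:tri, 13:tri, 14:tri, 15:tri, 16:vx, 17:vx, 18:vx, 19:tri, 20:tri, 21:tri, 22:tri edges: (12,1,c); (12,9,c); (12,11,c); (13,2,c); (13,9,c); (13,10,c); (14,4,c); (14,10,c); (14,11,c); (15,9,c); (15,10,c); (15,11,c); (19,0,c); (19,16,c); (19,18,c); (20,1,c); (20,16,c); (20,17,c); (21,6,c); (21,17,c); (21,18,c); (22,16,c); (22,17,c); (22,18,c)
step 3: rule r1; match: 0->12, 1->1, 2->9, 3->11; deleted nodes 12; deleted edges (12,1,c); (12,9,c); (12,11,c); added nodes 23, 24, 25, 26, 27, 28, 29; added edges (26,1,c); (26,23,c); (26,25,c); (27,9,c); (27,23,c); (27,24,c); (28,11,c); (28,24,c); (28,25,c); (29,23,c); (29,24,c); (29,25,c); result: nodes: 0:vx, 1:vx, 2:vx, 3:vx, 4:vx, 6:vx, 9:vx, 10:vx, 11:vx, 13:tri, 14:tri, 15:tri, 16:vx, 17:vx, 18:vx, 19:tri, 20:tri, 21:tri, 22:tri, 23:vx, 24:vx, 25:vx, 26:tri, 27:tri, 28:tri, 29:tri edges: (13,2,c); (13,9,c); (13,10,c); (14,4,c); (14,10,c); (14,11,c); (15,9,c); (15,10,c); (15,11,c); (19,0,c); (19,16,c); (19,18,c); (20,1,c); (20,16,c); (20,17,c); (21,6,c); (21,17,c); (21,18,c); (22,16,c); (22,17,c); (22,18,c); (26,1,c); (26,23,c); (26,25,c); (27,9,c); (27,23,c); (27,24,c); (28,11,c); (28,24,c); (28,25,c); (29,23,c); (29,24,c); (29,25,c)
final:
nodes: 0:vx, 1:vx, 2:vx, 3:vx, 4:vx, 6:vx, 9:vx, 10:vx, 11:vx, 13:tri, 14:tri, 15:tri, 16:vx, 17:vx, 18:vx, 19:tri, 20:tri, 21:tri, 22:tri, 23:vx, 24:vx, 25:vx, 26:tri, 27:tri, 28:tri, 29:tri
edges: (13,2,c); (13,9,c); (13,10,c); (14,4,c); (14,10,c); (14,11,c); (15,9,c); (15,10,c); (15,11,c); (19,0,c); (19,16,c); (19,18,c); (20,1,c); (20,16,c); (20,17,c); (21,6,c); (21,17,c); (21,18,c); (22,16,c); (22,17,c); (22,18,c); (26,1,c); (26,23,c); (26,25,c); (27,9,c); (27,23,c); (27,24,c); (28,11,c); (28,24,c); (28,25,c); (29,23,c); (29,24,c); (29,25,c)


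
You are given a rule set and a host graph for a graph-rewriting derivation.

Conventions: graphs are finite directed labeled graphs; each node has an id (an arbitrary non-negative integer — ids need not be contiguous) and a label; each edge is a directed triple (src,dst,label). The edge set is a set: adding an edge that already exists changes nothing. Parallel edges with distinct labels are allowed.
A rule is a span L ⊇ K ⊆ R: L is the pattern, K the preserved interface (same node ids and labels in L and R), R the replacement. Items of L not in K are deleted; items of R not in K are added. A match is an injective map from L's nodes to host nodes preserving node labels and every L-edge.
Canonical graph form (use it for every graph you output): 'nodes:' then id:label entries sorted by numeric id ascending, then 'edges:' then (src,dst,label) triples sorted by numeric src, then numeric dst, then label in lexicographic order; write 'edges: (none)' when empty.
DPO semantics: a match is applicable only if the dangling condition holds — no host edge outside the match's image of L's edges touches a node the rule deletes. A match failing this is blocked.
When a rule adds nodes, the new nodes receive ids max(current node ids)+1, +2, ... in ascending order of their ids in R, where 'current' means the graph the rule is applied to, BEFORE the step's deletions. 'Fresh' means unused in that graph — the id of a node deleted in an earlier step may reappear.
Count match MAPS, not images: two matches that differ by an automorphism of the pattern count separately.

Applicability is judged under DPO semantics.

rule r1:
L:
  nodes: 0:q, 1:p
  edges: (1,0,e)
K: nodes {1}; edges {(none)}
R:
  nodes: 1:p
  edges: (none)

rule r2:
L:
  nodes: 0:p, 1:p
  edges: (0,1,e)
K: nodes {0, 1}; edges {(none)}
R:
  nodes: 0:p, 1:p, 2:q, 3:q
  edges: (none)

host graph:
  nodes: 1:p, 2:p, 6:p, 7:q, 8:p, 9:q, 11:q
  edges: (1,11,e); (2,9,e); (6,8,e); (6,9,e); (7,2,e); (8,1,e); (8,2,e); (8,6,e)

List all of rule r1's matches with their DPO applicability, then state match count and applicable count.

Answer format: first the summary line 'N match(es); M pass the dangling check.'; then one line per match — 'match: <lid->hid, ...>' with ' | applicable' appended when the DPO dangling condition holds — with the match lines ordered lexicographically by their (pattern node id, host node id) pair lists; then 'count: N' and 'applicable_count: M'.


3 match(es); 1 pass the dangling check.
match: 0->9, 1->2
match: 0->9, 1->6
match: 0->11, 1->1 | applicable
count: 3
applicable_count: 1


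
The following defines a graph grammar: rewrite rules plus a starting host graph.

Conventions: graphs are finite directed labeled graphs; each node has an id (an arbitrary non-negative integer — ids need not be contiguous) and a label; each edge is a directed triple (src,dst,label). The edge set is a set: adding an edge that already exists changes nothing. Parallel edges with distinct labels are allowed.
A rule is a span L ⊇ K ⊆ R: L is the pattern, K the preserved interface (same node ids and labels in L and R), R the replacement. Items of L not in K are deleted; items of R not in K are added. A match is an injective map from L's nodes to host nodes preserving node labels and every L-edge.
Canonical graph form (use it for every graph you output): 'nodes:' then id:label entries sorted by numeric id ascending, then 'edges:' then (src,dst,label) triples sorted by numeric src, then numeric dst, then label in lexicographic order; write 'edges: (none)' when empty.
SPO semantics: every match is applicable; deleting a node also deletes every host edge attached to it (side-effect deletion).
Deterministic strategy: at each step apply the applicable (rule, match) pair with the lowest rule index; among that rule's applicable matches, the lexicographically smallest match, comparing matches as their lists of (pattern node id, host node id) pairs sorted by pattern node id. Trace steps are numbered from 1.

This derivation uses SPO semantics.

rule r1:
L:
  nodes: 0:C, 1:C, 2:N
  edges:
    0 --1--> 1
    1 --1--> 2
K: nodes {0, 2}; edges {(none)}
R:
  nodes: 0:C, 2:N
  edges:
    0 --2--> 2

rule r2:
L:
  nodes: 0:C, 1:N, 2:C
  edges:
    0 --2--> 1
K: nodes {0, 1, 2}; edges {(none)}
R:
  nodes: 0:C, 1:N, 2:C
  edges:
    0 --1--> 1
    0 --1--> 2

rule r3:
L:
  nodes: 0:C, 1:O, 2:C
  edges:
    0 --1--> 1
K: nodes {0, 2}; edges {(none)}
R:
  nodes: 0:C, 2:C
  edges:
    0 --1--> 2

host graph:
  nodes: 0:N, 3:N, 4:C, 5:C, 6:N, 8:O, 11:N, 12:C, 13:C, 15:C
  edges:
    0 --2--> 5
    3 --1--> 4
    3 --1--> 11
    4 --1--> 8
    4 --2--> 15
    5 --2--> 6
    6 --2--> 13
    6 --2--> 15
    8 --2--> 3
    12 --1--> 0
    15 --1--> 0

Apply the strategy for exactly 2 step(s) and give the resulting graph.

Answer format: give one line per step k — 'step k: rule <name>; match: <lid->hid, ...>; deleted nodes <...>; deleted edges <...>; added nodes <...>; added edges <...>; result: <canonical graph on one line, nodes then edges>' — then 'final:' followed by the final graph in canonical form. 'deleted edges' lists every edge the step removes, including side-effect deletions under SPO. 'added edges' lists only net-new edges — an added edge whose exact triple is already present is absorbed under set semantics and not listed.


step 1: rule r2; match: 0->5, 1->6, 2->4; deleted nodes (none); deleted edges (5,6,2); added nodes (none); added edges (5,4,1); (5,6,1); result: nodes: 0:N, 3:N, 4:C, 5:C, 6:N, 8:O, 11:N, 12:C, 13:C, 15:C edges: (0,5,2); (3,4,1); (3,11,1); (4,8,1); (4,15,2); (5,4,1); (5,6,1); (6,13,2); (6,15,2); (8,3,2); (12,0,1); (15,0,1)
step 2: rule r3; match: 0->4, 1->8, 2->5; deleted nodes 8; deleted edges (4,8,1); (8,3,2); added nodes (none); added edges (4,5,1); result: nodes: 0:N, 3:N, 4:C, 5:C, 6:N, 11:N, 12:C, 13:C, 15:C edges: (0,5,2); (3,4,1); (3,11,1); (4,5,1); (4,15,2); (5,4,1); (5,6,1); (6,13,2); (6,15,2); (12,0,1); (15,0,1)
final:
nodes: 0:N, 3:N, 4:C, 5:C, 6:N, 11:N, 12:C, 13:C, 15:C
edges: (0,5,2); (3,4,1); (3,11,1); (4,5,1); (4,15,2); (5,4,1); (5,6,1); (6,13,2); (6,15,2); (12,0,1); (15,0,1)


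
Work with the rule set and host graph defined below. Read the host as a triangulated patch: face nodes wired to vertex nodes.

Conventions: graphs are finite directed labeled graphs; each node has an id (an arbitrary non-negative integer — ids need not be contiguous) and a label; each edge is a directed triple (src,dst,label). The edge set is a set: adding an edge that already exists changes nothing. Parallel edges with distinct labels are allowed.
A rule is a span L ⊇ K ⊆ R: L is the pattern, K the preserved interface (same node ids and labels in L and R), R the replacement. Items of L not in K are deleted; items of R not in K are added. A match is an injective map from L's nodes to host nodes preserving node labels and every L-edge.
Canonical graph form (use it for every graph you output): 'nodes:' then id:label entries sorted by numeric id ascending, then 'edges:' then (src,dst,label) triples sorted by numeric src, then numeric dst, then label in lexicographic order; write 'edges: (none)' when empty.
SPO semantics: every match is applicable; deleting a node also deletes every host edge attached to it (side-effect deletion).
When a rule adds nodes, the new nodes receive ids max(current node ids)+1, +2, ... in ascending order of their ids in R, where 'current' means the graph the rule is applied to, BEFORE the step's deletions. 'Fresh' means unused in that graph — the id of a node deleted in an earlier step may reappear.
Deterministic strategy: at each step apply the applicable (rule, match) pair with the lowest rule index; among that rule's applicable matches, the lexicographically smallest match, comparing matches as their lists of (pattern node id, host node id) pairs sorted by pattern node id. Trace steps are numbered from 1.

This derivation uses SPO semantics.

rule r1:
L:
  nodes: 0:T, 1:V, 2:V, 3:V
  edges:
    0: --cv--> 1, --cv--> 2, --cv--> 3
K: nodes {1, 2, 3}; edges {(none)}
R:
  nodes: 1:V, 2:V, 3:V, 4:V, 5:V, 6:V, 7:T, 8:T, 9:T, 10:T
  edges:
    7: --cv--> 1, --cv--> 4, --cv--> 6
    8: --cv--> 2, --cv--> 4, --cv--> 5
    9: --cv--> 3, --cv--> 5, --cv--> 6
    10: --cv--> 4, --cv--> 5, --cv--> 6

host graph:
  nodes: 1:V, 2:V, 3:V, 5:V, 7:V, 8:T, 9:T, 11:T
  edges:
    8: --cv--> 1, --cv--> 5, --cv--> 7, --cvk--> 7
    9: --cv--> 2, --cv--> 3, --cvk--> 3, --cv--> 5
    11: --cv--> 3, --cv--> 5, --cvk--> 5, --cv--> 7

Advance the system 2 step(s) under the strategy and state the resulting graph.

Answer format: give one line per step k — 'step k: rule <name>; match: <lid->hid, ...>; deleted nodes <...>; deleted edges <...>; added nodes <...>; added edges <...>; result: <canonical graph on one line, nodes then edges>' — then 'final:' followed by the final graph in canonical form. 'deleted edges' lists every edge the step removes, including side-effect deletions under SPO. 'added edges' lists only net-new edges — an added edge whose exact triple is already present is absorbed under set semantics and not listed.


step 1: rule r1; match: 0->8, 1->1, 2->5, 3->7; deleted nodes 8; deleted edges (8,1,cv); (8,5,cv); (8,7,cv); (8,7,cvk); added nodes 12, 13, 14, 15, 16, 17, 18; added edges (15,1,cv); (15,12,cv); (15,14,cv); (16,5,cv); (16,12,cv); (16,13,cv); (17,7,cv); (17,13,cv); (17,14,cv); (18,12,cv); (18,13,cv); (18,14,cv); result: nodes: 1:V, 2:V, 3:V, 5:V, 7:V, 9:T, 11:T, 12:V, 13:V, 14:V, 15:T, 16:T, 17:T, 18:T edges: (9,2,cv); (9,3,cv); (9,3,cvk); (9,5,cv); (11,3,cv); (11,5,cv); (11,5,cvk); (11,7,cv); (15,1,cv); (15,12,cv); (15,14,cv); (16,5,cv); (16,12,cv); (16,13,cv); (17,7,cv); (17,13,cv); (17,14,cv); (18,12,cv); (18,13,cv); (18,14,cv)
step 2: rule r1; match: 0->9, 1->2, 2->3, 3->5; deleted nodes 9; deleted edges (9,2,cv); (9,3,cv); (9,3,cvk); (9,5,cv); added nodes 19, 20, 21, 22, 23, 24, 25; added edges (22,2,cv); (22,19,cv); (22,21,cv); (23,3,cv); (23,19,cv); (23,20,cv); (24,5,cv); (24,20,cv); (24,21,cv); (25,19,cv); (25,20,cv); (25,21,cv); result: nodes: 1:V, 2:V, 3:V, 5:V, 7:V, 11:T, 12:V, 13:V, 14:V, 15:T, 16:T, 17:T, 18:T, 19:V, 20:V, 21:V, 22:T, 23:T, 24:T, 25:T edges: (11,3,cv); (11,5,cv); (11,5,cvk); (11,7,cv); (15,1,cv); (15,12,cv); (15,14,cv); (16,5,cv); (16,12,cv); (16,13,cv); (17,7,cv); (17,13,cv); (17,14,cv); (18,12,cv); (18,13,cv); (18,14,cv); (22,2,cv); (22,19,cv); (22,21,cv); (23,3,cv); (23,19,cv); (23,20,cv); (24,5,cv); (24,20,cv); (24,21,cv); (25,19,cv); (25,20,cv); (25,21,cv)
final:
nodes: 1:V, 2:V, 3:V, 5:V, 7:V, 11:T, 12:V, 13:V, 14:V, 15:T, 16:T, 17:T, 18:T, 19:V, 20:V, 21:V, 22:T, 23:T, 24:T, 25:T
edges: (11,3,cv); (11,5,cv); (11,5,cvk); (11,7,cv); (15,1,cv); (15,12,cv); (15,14,cv); (16,5,cv); (16,12,cv); (16,13,cv); (17,7,cv); (17,13,cv); (17,14,cv); (18,12,cv); (18,13,cv); (18,14,cv); (22,2,cv); (22,19,cv); (22,21,cv); (23,3,cv); (23,19,cv); (23,20,cv); (24,5,cv); (24,20,cv); (24,21,cv); (25,19,cv); (25,20,cv); (25,21,cv)


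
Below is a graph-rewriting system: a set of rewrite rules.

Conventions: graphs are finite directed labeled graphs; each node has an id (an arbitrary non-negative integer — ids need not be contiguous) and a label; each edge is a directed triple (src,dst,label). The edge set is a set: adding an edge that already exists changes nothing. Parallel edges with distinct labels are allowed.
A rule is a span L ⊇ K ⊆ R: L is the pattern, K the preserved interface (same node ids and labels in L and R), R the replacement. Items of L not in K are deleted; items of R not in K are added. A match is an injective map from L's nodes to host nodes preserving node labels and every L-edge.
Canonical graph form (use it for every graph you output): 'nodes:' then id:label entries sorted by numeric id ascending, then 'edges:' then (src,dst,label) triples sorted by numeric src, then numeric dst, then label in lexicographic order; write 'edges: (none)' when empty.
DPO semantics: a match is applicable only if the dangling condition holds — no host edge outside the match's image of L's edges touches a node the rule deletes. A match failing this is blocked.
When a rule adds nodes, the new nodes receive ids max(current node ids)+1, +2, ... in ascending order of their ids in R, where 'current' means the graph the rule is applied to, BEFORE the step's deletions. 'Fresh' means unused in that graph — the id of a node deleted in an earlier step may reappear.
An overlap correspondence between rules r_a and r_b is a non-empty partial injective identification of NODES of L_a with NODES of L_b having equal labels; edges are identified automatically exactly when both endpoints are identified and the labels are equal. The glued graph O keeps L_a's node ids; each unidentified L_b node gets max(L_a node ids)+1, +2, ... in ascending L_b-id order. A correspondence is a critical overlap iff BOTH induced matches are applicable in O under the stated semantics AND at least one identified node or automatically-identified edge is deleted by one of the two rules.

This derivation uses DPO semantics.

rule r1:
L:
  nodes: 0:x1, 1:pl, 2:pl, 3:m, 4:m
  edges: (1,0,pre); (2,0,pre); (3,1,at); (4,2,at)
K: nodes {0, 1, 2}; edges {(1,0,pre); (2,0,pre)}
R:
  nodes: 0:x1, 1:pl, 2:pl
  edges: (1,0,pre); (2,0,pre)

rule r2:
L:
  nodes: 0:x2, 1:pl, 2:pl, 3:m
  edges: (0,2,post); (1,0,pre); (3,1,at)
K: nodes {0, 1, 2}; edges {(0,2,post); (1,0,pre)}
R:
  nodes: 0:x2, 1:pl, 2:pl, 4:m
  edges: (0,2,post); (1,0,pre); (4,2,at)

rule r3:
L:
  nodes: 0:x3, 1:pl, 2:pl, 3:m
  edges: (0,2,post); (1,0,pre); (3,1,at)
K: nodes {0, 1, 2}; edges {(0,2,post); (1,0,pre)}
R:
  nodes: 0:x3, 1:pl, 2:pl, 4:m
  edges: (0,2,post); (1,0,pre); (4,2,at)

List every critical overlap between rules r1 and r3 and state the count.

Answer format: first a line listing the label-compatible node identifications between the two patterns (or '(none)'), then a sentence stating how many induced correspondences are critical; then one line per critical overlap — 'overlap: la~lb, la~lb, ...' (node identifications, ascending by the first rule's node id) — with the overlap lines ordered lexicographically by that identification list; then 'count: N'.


label-compatible node identifications between L(r1) and L(r3): 1~1, 1~2, 2~1, 2~2, 3~3, 4~3
4 of the induced correspondences are critical overlaps of r1 and r3.
overlap: 1~1, 2~2, 3~3
overlap: 1~1, 3~3
overlap: 1~2, 2~1, 4~3
overlap: 2~1, 4~3
count: 4


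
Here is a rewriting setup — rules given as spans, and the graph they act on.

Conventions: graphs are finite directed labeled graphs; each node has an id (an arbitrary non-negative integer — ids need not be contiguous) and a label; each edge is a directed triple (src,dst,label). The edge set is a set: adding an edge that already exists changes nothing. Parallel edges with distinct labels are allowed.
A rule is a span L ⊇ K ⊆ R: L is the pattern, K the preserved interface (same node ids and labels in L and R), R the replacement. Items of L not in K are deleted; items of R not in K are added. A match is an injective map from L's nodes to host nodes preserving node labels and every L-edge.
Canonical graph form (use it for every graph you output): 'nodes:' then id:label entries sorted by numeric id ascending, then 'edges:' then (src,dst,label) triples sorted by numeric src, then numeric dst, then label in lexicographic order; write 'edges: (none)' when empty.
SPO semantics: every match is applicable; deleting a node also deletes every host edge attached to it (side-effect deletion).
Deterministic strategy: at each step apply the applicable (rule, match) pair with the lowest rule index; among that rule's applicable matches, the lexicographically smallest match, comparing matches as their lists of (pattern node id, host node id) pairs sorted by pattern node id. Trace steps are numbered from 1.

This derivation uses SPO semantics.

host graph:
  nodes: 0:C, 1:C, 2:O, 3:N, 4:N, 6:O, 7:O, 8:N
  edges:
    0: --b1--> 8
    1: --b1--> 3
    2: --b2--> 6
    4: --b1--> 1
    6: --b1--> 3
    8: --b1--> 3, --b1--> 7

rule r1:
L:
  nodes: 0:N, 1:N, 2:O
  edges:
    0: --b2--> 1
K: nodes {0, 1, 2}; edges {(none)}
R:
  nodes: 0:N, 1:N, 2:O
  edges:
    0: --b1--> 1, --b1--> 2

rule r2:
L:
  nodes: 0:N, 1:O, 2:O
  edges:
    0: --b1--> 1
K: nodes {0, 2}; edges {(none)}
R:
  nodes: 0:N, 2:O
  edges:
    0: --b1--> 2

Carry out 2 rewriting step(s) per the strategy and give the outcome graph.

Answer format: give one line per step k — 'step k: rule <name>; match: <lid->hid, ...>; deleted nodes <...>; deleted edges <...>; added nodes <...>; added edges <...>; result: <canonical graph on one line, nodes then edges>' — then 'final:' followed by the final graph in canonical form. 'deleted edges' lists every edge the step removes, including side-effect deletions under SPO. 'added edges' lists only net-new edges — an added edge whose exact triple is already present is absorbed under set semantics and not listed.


step 1: rule r2; match: 0->8, 1->7, 2->2; deleted nodes 7; deleted edges (8,7,b1); added nodes (none); added edges (8,2,b1); result: nodes: 0:C, 1:C, 2:O, 3:N, 4:N, 6:O, 8:N edges: (0,8,b1); (1,3,b1); (2,6,b2); (4,1,b1); (6,3,b1); (8,2,b1); (8,3,b1)
step 2: rule r2; match: 0->8, 1->2, 2->6; deleted nodes 2; deleted edges (2,6,b2); (8,2,b1); added nodes (none); added edges (8,6,b1); result: nodes: 0:C, 1:C, 3:N, 4:N, 6:O, 8:N edges: (0,8,b1); (1,3,b1); (4,1,b1); (6,3,b1); (8,3,b1); (8,6,b1)
final:
nodes: 0:C, 1:C, 3:N, 4:N, 6:O, 8:N
edges: (0,8,b1); (1,3,b1); (4,1,b1); (6,3,b1); (8,3,b1); (8,6,b1)


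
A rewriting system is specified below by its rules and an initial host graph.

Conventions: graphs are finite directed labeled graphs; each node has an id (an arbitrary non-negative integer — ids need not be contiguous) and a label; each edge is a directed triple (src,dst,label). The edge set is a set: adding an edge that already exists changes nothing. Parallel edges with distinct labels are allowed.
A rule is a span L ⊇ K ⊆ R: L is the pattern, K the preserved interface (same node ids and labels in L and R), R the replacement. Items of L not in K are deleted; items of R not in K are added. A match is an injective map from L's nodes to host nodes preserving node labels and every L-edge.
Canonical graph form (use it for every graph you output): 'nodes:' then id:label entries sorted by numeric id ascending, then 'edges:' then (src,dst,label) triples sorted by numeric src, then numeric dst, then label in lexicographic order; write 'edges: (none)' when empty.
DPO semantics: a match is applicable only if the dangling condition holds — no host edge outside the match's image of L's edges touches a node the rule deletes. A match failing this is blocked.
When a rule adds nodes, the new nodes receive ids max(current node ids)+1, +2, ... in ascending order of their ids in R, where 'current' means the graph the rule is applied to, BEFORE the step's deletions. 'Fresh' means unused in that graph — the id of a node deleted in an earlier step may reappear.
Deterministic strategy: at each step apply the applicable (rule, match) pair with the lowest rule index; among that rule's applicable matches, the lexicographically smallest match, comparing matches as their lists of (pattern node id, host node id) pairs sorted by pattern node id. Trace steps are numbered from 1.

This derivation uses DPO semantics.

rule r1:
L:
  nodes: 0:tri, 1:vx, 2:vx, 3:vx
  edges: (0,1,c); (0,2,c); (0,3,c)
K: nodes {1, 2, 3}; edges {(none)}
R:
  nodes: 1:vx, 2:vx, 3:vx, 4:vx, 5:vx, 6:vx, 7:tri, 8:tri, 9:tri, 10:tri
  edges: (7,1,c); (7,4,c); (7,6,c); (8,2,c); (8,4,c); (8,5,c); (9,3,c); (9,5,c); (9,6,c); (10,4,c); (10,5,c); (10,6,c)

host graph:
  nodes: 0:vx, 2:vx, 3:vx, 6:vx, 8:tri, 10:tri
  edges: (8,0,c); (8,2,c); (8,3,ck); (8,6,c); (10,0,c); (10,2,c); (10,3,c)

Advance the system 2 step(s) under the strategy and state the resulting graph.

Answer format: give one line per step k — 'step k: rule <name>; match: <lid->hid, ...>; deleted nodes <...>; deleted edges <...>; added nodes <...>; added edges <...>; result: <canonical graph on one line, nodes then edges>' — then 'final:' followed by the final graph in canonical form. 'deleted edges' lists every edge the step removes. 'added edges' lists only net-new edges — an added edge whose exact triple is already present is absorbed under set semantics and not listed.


step 1: rule r1; match: 0->10, 1->0, 2->2, 3->3; deleted nodes 10; deleted edges (10,0,c); (10,2,c); (10,3,c); added nodes 11, 12, 13, 14, 15, 16, 17; added edges (14,0,c); (14,11,c); (14,13,c); (15,2,c); (15,11,c); (15,12,c); (16,3,c); (16,12,c); (16,13,c); (17,11,c); (17,12,c); (17,13,c); result: nodes: 0:vx, 2:vx, 3:vx, 6:vx, 8:tri, 11:vx, 12:vx, 13:vx, 14:tri, 15:tri, 16:tri, 17:tri edges: (8,0,c); (8,2,c); (8,3,ck); (8,6,c); (14,0,c); (14,11,c); (14,13,c); (15,2,c); (15,11,c); (15,12,c); (16,3,c); (16,12,c); (16,13,c); (17,11,c); (17,12,c); (17,13,c)
step 2: rule r1; match: 0->14, 1->0, 2->11, 3->13; deleted nodes 14; deleted edges (14,0,c); (14,11,c); (14,13,c); added nodes 18, 19, 20, 21, 22, 23, 24; added edges (21,0,c); (21,18,c); (21,20,c); (22,11,c); (22,18,c); (22,19,c); (23,13,c); (23,19,c); (23,20,c); (24,18,c); (24,19,c); (24,20,c); result: nodes: 0:vx, 2:vx, 3:vx, 6:vx, 8:tri, 11:vx, 12:vx, 13:vx, 15:tri, 16:tri, 17:tri, 18:vx, 19:vx, 20:vx, 21:tri, 22:tri, 23:tri, 24:tri edges: (8,0,c); (8,2,c); (8,3,ck); (8,6,c); (15,2,c); (15,11,c); (15,12,c); (16,3,c); (16,12,c); (16,13,c); (17,11,c); (17,12,c); (17,13,c); (21,0,c); (21,18,c); (21,20,c); (22,11,c); (22,18,c); (22,19,c); (23,13,c); (23,19,c); (23,20,c); (24,18,c); (24,19,c); (24,20,c)
final:
nodes: 0:vx, 2:vx, 3:vx, 6:vx, 8:tri, 11:vx, 12:vx, 13:vx, 15:tri, 16:tri, 17:tri, 18:vx, 19:vx, 20:vx, 21:tri, 22:tri, 23:tri, 24:tri
edges: (8,0,c); (8,2,c); (8,3,ck); (8,6,c); (15,2,c); (15,11,c); (15,12,c); (16,3,c); (16,12,c); (16,13,c); (17,11,c); (17,12,c); (17,13,c); (21,0,c); (21,18,c); (21,20,c); (22,11,c); (22,18,c); (22,19,c); (23,13,c); (23,19,c); (23,20,c); (24,18,c); (24,19,c); (24,20,c)


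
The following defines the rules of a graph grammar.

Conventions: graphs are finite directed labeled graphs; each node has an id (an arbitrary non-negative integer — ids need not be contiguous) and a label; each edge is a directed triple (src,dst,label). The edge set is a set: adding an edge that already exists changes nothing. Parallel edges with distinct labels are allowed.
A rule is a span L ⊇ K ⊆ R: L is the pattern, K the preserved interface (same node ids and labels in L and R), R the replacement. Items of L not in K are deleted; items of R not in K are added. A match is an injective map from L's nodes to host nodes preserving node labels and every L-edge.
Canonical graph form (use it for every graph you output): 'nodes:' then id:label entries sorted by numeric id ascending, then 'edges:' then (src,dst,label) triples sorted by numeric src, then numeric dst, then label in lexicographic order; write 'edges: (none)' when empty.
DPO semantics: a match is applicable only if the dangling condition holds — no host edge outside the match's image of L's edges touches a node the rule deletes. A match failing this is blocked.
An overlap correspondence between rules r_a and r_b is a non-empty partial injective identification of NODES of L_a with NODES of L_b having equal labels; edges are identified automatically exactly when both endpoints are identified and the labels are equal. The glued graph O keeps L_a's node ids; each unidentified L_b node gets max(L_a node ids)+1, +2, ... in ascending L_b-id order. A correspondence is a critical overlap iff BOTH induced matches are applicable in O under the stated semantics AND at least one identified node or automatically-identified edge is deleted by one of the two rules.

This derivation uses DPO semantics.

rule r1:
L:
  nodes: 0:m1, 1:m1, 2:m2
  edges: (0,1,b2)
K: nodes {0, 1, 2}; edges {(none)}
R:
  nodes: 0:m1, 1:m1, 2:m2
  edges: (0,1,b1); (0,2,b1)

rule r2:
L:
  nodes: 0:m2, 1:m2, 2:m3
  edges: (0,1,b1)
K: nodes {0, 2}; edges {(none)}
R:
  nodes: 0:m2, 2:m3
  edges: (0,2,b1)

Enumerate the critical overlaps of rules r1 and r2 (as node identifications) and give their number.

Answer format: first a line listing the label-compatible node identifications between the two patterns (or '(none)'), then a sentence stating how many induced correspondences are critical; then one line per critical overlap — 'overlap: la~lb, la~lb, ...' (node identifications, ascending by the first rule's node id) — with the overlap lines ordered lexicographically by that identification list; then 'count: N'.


label-compatible node identifications between L(r1) and L(r2): 2~0, 2~1
1 of the induced correspondences is a critical overlap of r1 and r2.
overlap: 2~1
count: 1


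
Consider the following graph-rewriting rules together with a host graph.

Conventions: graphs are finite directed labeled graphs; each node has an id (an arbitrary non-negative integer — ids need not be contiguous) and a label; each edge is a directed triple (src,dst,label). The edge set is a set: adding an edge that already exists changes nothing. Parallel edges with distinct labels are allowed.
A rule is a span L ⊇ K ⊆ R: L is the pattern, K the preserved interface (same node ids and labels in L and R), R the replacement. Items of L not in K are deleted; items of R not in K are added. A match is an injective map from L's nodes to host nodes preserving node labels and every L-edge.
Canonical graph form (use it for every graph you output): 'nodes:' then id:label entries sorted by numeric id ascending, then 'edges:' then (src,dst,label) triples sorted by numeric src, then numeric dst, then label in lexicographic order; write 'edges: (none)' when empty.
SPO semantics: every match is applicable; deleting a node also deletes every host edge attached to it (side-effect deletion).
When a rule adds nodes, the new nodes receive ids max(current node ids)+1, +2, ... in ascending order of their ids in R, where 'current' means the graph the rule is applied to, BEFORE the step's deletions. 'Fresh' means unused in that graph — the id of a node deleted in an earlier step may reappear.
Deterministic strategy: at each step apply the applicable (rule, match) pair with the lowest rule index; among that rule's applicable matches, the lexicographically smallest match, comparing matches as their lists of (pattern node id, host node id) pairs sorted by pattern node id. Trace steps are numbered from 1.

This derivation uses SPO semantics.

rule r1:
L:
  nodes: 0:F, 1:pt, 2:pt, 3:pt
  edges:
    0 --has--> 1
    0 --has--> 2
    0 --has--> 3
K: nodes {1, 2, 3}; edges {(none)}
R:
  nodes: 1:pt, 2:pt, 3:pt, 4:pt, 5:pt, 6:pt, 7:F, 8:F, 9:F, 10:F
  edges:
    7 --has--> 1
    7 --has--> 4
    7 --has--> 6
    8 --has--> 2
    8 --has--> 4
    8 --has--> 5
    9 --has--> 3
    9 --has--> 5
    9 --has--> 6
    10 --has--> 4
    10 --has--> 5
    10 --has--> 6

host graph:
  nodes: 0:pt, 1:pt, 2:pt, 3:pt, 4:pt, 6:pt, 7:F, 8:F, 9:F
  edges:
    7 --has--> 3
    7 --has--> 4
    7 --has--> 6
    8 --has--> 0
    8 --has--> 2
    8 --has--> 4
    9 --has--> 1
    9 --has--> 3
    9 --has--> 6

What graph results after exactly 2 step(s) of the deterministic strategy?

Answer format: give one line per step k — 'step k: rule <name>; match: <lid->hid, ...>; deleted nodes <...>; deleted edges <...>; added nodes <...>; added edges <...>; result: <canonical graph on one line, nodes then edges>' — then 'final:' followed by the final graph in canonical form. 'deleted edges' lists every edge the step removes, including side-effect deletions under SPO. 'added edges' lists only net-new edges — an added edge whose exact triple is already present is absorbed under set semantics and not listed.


step 1: rule r1; match: 0->7, 1->3, 2->4, 3->6; deleted nodes 7; deleted edges (7,3,has); (7,4,has); (7,6,has); added nodes 10, 11, 12, 13, 14, 15, 16; added edges (13,3,has); (13,10,has); (13,12,has); (14,4,has); (14,10,has); (14,11,has); (15,6,has); (15,11,has); (15,12,has); (16,10,has); (16,11,has); (16,12,has); result: nodes: 0:pt, 1:pt, 2:pt, 3:pt, 4:pt, 6:pt, 8:F, 9:F, 10:pt, 11:pt, 12:pt, 13:F, 14:F, 15:F, 16:F edges: (8,0,has); (8,2,has); (8,4,has); (9,1,has); (9,3,has); (9,6,has); (13,3,has); (13,10,has); (13,12,has); (14,4,has); (14,10,has); (14,11,has); (15,6,has); (15,11,has); (15,12,has); (16,10,has); (16,11,has); (16,12,has)
step 2: rule r1; match: 0->8, 1->0, 2->2, 3->4; deleted nodes 8; deleted edges (8,0,has); (8,2,has); (8,4,has); added nodes 17, 18, 19, 20, 21, 22, 23; added edges (20,0,has); (20,17,has); (20,19,has); (21,2,has); (21,17,has); (21,18,has); (22,4,has); (22,18,has); (22,19,has); (23,17,has); (23,18,has); (23,19,has); result: nodes: 0:pt, 1:pt, 2:pt, 3:pt, 4:pt, 6:pt, 9:F, 10:pt, 11:pt, 12:pt, 13:F, 14:F, 15:F, 16:F, 17:pt, 18:pt, 19:pt, 20:F, 21:F, 22:F, 23:F edges: (9,1,has); (9,3,has); (9,6,has); (13,3,has); (13,10,has); (13,12,has); (14,4,has); (14,10,has); (14,11,has); (15,6,has); (15,11,has); (15,12,has); (16,10,has); (16,11,has); (16,12,has); (20,0,has); (20,17,has); (20,19,has); (21,2,has); (21,17,has); (21,18,has); (22,4,has); (22,18,has); (22,19,has); (23,17,has); (23,18,has); (23,19,has)
final:
nodes: 0:pt, 1:pt, 2:pt, 3:pt, 4:pt, 6:pt, 9:F, 10:pt, 11:pt, 12:pt, 13:F, 14:F, 15:F, 16:F, 17:pt, 18:pt, 19:pt, 20:F, 21:F, 22:F, 23:F
edges: (9,1,has); (9,3,has); (9,6,has); (13,3,has); (13,10,has); (13,12,has); (14,4,has); (14,10,has); (14,11,has); (15,6,has); (15,11,has); (15,12,has); (16,10,has); (16,11,has); (16,12,has); (20,0,has); (20,17,has); (20,19,has); (21,2,has); (21,17,has); (21,18,has); (22,4,has); (22,18,has); (22,19,has); (23,17,has); (23,18,has); (23,19,has)


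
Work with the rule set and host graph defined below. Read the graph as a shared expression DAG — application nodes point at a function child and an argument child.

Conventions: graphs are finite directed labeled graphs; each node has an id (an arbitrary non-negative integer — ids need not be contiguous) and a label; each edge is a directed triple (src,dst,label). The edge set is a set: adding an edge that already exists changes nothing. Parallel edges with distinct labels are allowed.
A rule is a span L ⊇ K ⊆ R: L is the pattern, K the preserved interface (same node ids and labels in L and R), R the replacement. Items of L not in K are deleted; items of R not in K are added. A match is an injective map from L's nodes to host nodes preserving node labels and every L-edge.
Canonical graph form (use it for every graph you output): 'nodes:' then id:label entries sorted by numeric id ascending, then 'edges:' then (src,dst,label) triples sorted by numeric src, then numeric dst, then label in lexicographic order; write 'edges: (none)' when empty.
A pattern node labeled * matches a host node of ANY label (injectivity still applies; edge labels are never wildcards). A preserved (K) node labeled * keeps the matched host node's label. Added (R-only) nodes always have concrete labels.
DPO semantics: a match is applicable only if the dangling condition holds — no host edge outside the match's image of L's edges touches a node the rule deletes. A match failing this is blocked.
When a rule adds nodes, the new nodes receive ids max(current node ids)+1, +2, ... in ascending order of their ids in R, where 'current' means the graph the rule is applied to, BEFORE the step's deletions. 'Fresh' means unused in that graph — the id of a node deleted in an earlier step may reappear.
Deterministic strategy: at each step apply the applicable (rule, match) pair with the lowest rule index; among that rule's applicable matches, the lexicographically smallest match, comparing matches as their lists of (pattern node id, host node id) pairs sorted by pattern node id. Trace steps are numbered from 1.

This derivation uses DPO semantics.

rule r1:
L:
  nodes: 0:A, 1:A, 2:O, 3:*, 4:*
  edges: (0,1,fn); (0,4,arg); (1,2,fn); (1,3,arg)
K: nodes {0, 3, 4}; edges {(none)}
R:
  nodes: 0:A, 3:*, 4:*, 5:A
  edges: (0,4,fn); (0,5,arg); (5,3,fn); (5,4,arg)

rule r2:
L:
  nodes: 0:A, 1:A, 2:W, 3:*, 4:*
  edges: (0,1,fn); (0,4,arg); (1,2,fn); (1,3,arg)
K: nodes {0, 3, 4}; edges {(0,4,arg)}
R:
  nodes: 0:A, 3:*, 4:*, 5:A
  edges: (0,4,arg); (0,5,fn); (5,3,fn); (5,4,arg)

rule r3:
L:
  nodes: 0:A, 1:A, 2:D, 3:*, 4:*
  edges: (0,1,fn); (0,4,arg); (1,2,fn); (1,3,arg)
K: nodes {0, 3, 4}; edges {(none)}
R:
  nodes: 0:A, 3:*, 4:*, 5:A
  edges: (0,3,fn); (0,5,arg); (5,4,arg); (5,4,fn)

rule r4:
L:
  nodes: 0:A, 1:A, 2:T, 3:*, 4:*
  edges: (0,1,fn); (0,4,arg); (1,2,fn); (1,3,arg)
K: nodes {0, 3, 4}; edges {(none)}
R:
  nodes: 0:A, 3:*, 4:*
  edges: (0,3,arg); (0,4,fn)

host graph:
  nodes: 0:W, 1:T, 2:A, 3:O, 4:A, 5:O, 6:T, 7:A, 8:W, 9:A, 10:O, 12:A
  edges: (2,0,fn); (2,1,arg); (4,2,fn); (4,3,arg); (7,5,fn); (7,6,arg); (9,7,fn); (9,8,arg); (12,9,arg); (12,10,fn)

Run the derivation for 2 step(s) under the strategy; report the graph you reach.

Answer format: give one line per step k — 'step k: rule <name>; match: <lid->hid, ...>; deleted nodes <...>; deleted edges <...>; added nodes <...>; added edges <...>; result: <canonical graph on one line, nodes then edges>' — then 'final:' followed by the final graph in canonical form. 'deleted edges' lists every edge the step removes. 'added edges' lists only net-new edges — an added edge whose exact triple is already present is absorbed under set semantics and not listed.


step 1: rule r1; match: 0->9, 1->7, 2->5, 3->6, 4->8; deleted nodes 5, 7; deleted edges (7,5,fn); (7,6,arg); (9,7,fn); (9,8,arg); added nodes 13; added edges (9,8,fn); (9,13,arg); (13,6,fn); (13,8,arg); result: nodes: 0:W, 1:T, 2:A, 3:O, 4:A, 6:T, 8:W, 9:A, 10:O, 12:A, 13:A edges: (2,0,fn); (2,1,arg); (4,2,fn); (4,3,arg); (9,8,fn); (9,13,arg); (12,9,arg); (12,10,fn); (13,6,fn); (13,8,arg)
step 2: rule r2; match: 0->4, 1->2, 2->0, 3->1, 4->3; deleted nodes 0, 2; deleted edges (2,0,fn); (2,1,arg); (4,2,fn); added nodes 14; added edges (4,14,fn); (14,1,fn); (14,3,arg); result: nodes: 1:T, 3:O, 4:A, 6:T, 8:W, 9:A, 10:O, 12:A, 13:A, 14:A edges: (4,3,arg); (4,14,fn); (9,8,fn); (9,13,arg); (12,9,arg); (12,10,fn); (13,6,fn); (13,8,arg); (14,1,fn); (14,3,arg)
final:
nodes: 1:T, 3:O, 4:A, 6:T, 8:W, 9:A, 10:O, 12:A, 13:A, 14:A
edges: (4,3,arg); (4,14,fn); (9,8,fn); (9,13,arg); (12,9,arg); (12,10,fn); (13,6,fn); (13,8,arg); (14,1,fn); (14,3,arg)
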